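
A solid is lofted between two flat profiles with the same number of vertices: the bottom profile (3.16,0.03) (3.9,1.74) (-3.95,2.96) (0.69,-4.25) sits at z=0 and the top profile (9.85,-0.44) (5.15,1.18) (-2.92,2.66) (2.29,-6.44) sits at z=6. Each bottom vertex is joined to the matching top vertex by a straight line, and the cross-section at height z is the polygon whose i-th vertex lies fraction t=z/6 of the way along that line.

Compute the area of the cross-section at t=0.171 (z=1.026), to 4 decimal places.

Area at t=0.171: 29.9797

Cross-section at t=0.171: each vertex is (1-t)·p0[i] + t·p1[i].
  v1: (1-0.171)·(3.16,0.03) + 0.171·(9.85,-0.44) = (4.3040,-0.0504)
  v2: (1-0.171)·(3.9,1.74) + 0.171·(5.15,1.18) = (4.1137,1.6442)
  v3: (1-0.171)·(-3.95,2.96) + 0.171·(-2.92,2.66) = (-3.7739,2.9087)
  v4: (1-0.171)·(0.69,-4.25) + 0.171·(2.29,-6.44) = (0.9636,-4.6245)
Shoelace sum Σ(x_i·y_{i+1} − x_{i+1}·y_i):
  i=1: 4.3040·1.6442 − 4.1137·-0.0504 = +7.2840 (running +7.2840)
  i=2: 4.1137·2.9087 − -3.7739·1.6442 = +18.1708 (running +25.4548)
  i=3: -3.7739·-4.6245 − 0.9636·2.9087 = +14.6494 (running +40.1042)
  i=4: 0.9636·-0.0504 − 4.3040·-4.6245 = +19.8552 (running +59.9594)
Area = |Σ|/2 = |59.9594|/2 = 29.9797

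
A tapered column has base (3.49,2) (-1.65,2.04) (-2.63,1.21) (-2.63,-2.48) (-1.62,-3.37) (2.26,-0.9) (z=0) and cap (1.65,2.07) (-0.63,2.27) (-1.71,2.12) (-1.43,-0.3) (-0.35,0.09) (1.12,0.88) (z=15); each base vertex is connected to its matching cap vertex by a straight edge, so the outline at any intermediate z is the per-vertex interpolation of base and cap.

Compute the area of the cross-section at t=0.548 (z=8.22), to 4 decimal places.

Area at t=0.548: 11.8243

Cross-section at t=0.548: each vertex is (1-t)·p0[i] + t·p1[i].
  v1: (1-0.548)·(3.49,2) + 0.548·(1.65,2.07) = (2.4817,2.0384)
  v2: (1-0.548)·(-1.65,2.04) + 0.548·(-0.63,2.27) = (-1.0910,2.1660)
  v3: (1-0.548)·(-2.63,1.21) + 0.548·(-1.71,2.12) = (-2.1258,1.7087)
  v4: (1-0.548)·(-2.63,-2.48) + 0.548·(-1.43,-0.3) = (-1.9724,-1.2854)
  v5: (1-0.548)·(-1.62,-3.37) + 0.548·(-0.35,0.09) = (-0.9240,-1.4739)
  v6: (1-0.548)·(2.26,-0.9) + 0.548·(1.12,0.88) = (1.6353,0.0754)
Shoelace sum Σ(x_i·y_{i+1} − x_{i+1}·y_i):
  i=1: 2.4817·2.1660 − -1.0910·2.0384 = +7.5994 (running +7.5994)
  i=2: -1.0910·1.7087 − -2.1258·2.1660 = +2.7404 (running +10.3398)
  i=3: -2.1258·-1.2854 − -1.9724·1.7087 = +6.1027 (running +16.4424)
  i=4: -1.9724·-1.4739 − -0.9240·-1.2854 = +1.7194 (running +18.1619)
  i=5: -0.9240·0.0754 − 1.6353·-1.4739 = +2.3406 (running +20.5024)
  i=6: 1.6353·2.0384 − 2.4817·0.0754 = +3.1461 (running +23.6485)
Area = |Σ|/2 = |23.6485|/2 = 11.8243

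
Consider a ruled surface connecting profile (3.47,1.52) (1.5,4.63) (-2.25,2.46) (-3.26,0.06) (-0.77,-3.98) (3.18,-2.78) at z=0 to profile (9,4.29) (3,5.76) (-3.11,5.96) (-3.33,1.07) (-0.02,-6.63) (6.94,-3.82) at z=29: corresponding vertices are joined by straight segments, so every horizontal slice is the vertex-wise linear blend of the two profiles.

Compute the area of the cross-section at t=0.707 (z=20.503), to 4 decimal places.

Area at t=0.707: 87.1258

Cross-section at t=0.707: each vertex is (1-t)·p0[i] + t·p1[i].
  v1: (1-0.707)·(3.47,1.52) + 0.707·(9,4.29) = (7.3797,3.4784)
  v2: (1-0.707)·(1.5,4.63) + 0.707·(3,5.76) = (2.5605,5.4289)
  v3: (1-0.707)·(-2.25,2.46) + 0.707·(-3.11,5.96) = (-2.8580,4.9345)
  v4: (1-0.707)·(-3.26,0.06) + 0.707·(-3.33,1.07) = (-3.3095,0.7741)
  v5: (1-0.707)·(-0.77,-3.98) + 0.707·(-0.02,-6.63) = (-0.2398,-5.8536)
  v6: (1-0.707)·(3.18,-2.78) + 0.707·(6.94,-3.82) = (5.8383,-3.5153)
Shoelace sum Σ(x_i·y_{i+1} − x_{i+1}·y_i):
  i=1: 7.3797·5.4289 − 2.5605·3.4784 = +31.1574 (running +31.1574)
  i=2: 2.5605·4.9345 − -2.8580·5.4289 = +28.1507 (running +59.3081)
  i=3: -2.8580·0.7741 − -3.3095·4.9345 = +14.1184 (running +73.4265)
  i=4: -3.3095·-5.8536 − -0.2398·0.7741 = +19.5578 (running +92.9843)
  i=5: -0.2398·-3.5153 − 5.8383·-5.8536 = +35.0177 (running +128.0020)
  i=6: 5.8383·3.4784 − 7.3797·-3.5153 = +46.2497 (running +174.2517)
Area = |Σ|/2 = |174.2517|/2 = 87.1258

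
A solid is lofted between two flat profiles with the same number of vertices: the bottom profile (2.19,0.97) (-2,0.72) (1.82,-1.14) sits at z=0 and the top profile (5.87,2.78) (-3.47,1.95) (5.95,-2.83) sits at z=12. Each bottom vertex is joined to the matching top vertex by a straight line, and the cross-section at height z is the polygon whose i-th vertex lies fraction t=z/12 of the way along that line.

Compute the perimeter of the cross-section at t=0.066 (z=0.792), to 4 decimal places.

Perimeter at t=0.066: 11.5701

Cross-section at t=0.066: each vertex is (1-t)·p0[i] + t·p1[i].
  v1: (1-0.066)·(2.19,0.97) + 0.066·(5.87,2.78) = (2.4329,1.0895)
  v2: (1-0.066)·(-2,0.72) + 0.066·(-3.47,1.95) = (-2.0970,0.8012)
  v3: (1-0.066)·(1.82,-1.14) + 0.066·(5.95,-2.83) = (2.0926,-1.2515)
Perimeter = Σ |v_{i+1} − v_i|:
  edge 1→2: √(-4.5299² + -0.2883²) = 4.5391 (running 4.5391)
  edge 2→3: √(4.1896² + -2.0527²) = 4.6654 (running 9.2045)
  edge 3→1: √(0.3403² + 2.3410²) = 2.3656 (running 11.5701)
Perimeter = 11.5701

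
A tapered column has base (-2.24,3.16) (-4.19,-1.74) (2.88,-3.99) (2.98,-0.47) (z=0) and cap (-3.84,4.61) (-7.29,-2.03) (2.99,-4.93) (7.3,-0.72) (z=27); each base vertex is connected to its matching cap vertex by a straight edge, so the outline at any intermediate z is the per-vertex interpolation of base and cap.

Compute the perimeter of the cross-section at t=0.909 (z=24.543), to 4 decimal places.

Cross-section at t=0.909: each vertex is (1-t)·p0[i] + t·p1[i].
  v1: (1-0.909)·(-2.24,3.16) + 0.909·(-3.84,4.61) = (-3.6944,4.4781)
  v2: (1-0.909)·(-4.19,-1.74) + 0.909·(-7.29,-2.03) = (-7.0079,-2.0036)
  v3: (1-0.909)·(2.88,-3.99) + 0.909·(2.99,-4.93) = (2.9800,-4.8445)
  v4: (1-0.909)·(2.98,-0.47) + 0.909·(7.3,-0.72) = (6.9069,-0.6972)
Perimeter = Σ |v_{i+1} − v_i|:
  edge 1→2: √(-3.3135² + -6.4817²) = 7.2795 (running 7.2795)
  edge 2→3: √(9.9879² + -2.8408²) = 10.3840 (running 17.6635)
  edge 3→4: √(3.9269² + 4.1472²) = 5.7114 (running 23.3749)
  edge 4→1: √(-10.6013² + 5.1753²) = 11.7971 (running 35.1720)
Perimeter = 35.1720

Perimeter at t=0.909: 35.1720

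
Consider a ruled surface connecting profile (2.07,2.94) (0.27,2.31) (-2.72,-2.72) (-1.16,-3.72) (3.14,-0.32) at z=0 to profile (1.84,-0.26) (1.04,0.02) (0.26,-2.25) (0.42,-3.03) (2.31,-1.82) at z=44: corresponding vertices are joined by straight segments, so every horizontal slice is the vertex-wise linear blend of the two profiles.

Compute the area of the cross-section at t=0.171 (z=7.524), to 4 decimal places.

Area at t=0.171: 15.6922

Cross-section at t=0.171: each vertex is (1-t)·p0[i] + t·p1[i].
  v1: (1-0.171)·(2.07,2.94) + 0.171·(1.84,-0.26) = (2.0307,2.3928)
  v2: (1-0.171)·(0.27,2.31) + 0.171·(1.04,0.02) = (0.4017,1.9184)
  v3: (1-0.171)·(-2.72,-2.72) + 0.171·(0.26,-2.25) = (-2.2104,-2.6396)
  v4: (1-0.171)·(-1.16,-3.72) + 0.171·(0.42,-3.03) = (-0.8898,-3.6020)
  v5: (1-0.171)·(3.14,-0.32) + 0.171·(2.31,-1.82) = (2.9981,-0.5765)
Shoelace sum Σ(x_i·y_{i+1} − x_{i+1}·y_i):
  i=1: 2.0307·1.9184 − 0.4017·2.3928 = +2.9345 (running +2.9345)
  i=2: 0.4017·-2.6396 − -2.2104·1.9184 = +3.1802 (running +6.1148)
  i=3: -2.2104·-3.6020 − -0.8898·-2.6396 = +5.6132 (running +11.7279)
  i=4: -0.8898·-0.5765 − 2.9981·-3.6020 = +11.3121 (running +23.0400)
  i=5: 2.9981·2.3928 − 2.0307·-0.5765 = +8.3445 (running +31.3845)
Area = |Σ|/2 = |31.3845|/2 = 15.6922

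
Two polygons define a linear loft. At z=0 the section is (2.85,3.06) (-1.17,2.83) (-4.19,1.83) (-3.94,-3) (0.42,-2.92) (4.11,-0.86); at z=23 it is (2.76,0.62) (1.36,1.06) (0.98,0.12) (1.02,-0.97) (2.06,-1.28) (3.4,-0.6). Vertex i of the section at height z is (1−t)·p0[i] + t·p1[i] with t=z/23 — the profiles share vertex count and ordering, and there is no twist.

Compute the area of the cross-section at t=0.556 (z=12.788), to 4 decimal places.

Area at t=0.556: 15.3043

Cross-section at t=0.556: each vertex is (1-t)·p0[i] + t·p1[i].
  v1: (1-0.556)·(2.85,3.06) + 0.556·(2.76,0.62) = (2.8000,1.7034)
  v2: (1-0.556)·(-1.17,2.83) + 0.556·(1.36,1.06) = (0.2367,1.8459)
  v3: (1-0.556)·(-4.19,1.83) + 0.556·(0.98,0.12) = (-1.3155,0.8792)
  v4: (1-0.556)·(-3.94,-3) + 0.556·(1.02,-0.97) = (-1.1822,-1.8713)
  v5: (1-0.556)·(0.42,-2.92) + 0.556·(2.06,-1.28) = (1.3318,-2.0082)
  v6: (1-0.556)·(4.11,-0.86) + 0.556·(3.4,-0.6) = (3.7152,-0.7154)
Shoelace sum Σ(x_i·y_{i+1} − x_{i+1}·y_i):
  i=1: 2.8000·1.8459 − 0.2367·1.7034 = +4.7652 (running +4.7652)
  i=2: 0.2367·0.8792 − -1.3155·1.8459 = +2.6363 (running +7.4016)
  i=3: -1.3155·-1.8713 − -1.1822·0.8792 = +3.5012 (running +10.9027)
  i=4: -1.1822·-2.0082 − 1.3318·-1.8713 = +4.8664 (running +15.7691)
  i=5: 1.3318·-0.7154 − 3.7152·-2.0082 = +6.5079 (running +22.2771)
  i=6: 3.7152·1.7034 − 2.8000·-0.7154 = +8.3316 (running +30.6087)
Area = |Σ|/2 = |30.6087|/2 = 15.3043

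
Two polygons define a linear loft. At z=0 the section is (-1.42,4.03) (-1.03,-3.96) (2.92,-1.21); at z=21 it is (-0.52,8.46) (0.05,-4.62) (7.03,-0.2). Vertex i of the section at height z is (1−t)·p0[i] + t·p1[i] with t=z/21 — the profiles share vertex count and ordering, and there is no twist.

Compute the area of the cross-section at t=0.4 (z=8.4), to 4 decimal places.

Area at t=0.4: 26.6667

Cross-section at t=0.4: each vertex is (1-t)·p0[i] + t·p1[i].
  v1: (1-0.4)·(-1.42,4.03) + 0.4·(-0.52,8.46) = (-1.0600,5.8020)
  v2: (1-0.4)·(-1.03,-3.96) + 0.4·(0.05,-4.62) = (-0.5980,-4.2240)
  v3: (1-0.4)·(2.92,-1.21) + 0.4·(7.03,-0.2) = (4.5640,-0.8060)
Shoelace sum Σ(x_i·y_{i+1} − x_{i+1}·y_i):
  i=1: -1.0600·-4.2240 − -0.5980·5.8020 = +7.9470 (running +7.9470)
  i=2: -0.5980·-0.8060 − 4.5640·-4.2240 = +19.7603 (running +27.7074)
  i=3: 4.5640·5.8020 − -1.0600·-0.8060 = +25.6260 (running +53.3333)
Area = |Σ|/2 = |53.3333|/2 = 26.6667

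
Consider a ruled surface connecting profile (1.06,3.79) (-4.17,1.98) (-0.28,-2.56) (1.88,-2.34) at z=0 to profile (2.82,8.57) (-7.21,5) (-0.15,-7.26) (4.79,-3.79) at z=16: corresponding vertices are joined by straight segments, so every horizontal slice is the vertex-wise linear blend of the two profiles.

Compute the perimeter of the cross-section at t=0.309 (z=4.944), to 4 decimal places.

Perimeter at t=0.309: 26.9782

Cross-section at t=0.309: each vertex is (1-t)·p0[i] + t·p1[i].
  v1: (1-0.309)·(1.06,3.79) + 0.309·(2.82,8.57) = (1.6038,5.2670)
  v2: (1-0.309)·(-4.17,1.98) + 0.309·(-7.21,5) = (-5.1094,2.9132)
  v3: (1-0.309)·(-0.28,-2.56) + 0.309·(-0.15,-7.26) = (-0.2398,-4.0123)
  v4: (1-0.309)·(1.88,-2.34) + 0.309·(4.79,-3.79) = (2.7792,-2.7881)
Perimeter = Σ |v_{i+1} − v_i|:
  edge 1→2: √(-6.7132² + -2.3538²) = 7.1139 (running 7.1139)
  edge 2→3: √(4.8695² + -6.9255²) = 8.4661 (running 15.5800)
  edge 3→4: √(3.0190² + 1.2242²) = 3.2578 (running 18.8378)
  edge 4→1: √(-1.1753² + 8.0551²) = 8.1404 (running 26.9782)
Perimeter = 26.9782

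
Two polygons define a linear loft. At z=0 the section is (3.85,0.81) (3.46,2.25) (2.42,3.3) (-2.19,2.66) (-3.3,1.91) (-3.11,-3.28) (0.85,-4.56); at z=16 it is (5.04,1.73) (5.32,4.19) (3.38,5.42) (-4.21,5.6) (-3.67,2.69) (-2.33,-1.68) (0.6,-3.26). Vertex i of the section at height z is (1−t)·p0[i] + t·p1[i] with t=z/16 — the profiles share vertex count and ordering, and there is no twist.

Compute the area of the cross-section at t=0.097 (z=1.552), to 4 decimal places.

Area at t=0.097: 42.3453

Cross-section at t=0.097: each vertex is (1-t)·p0[i] + t·p1[i].
  v1: (1-0.097)·(3.85,0.81) + 0.097·(5.04,1.73) = (3.9654,0.8992)
  v2: (1-0.097)·(3.46,2.25) + 0.097·(5.32,4.19) = (3.6404,2.4382)
  v3: (1-0.097)·(2.42,3.3) + 0.097·(3.38,5.42) = (2.5131,3.5056)
  v4: (1-0.097)·(-2.19,2.66) + 0.097·(-4.21,5.6) = (-2.3859,2.9452)
  v5: (1-0.097)·(-3.3,1.91) + 0.097·(-3.67,2.69) = (-3.3359,1.9857)
  v6: (1-0.097)·(-3.11,-3.28) + 0.097·(-2.33,-1.68) = (-3.0343,-3.1248)
  v7: (1-0.097)·(0.85,-4.56) + 0.097·(0.6,-3.26) = (0.8257,-4.4339)
Shoelace sum Σ(x_i·y_{i+1} − x_{i+1}·y_i):
  i=1: 3.9654·2.4382 − 3.6404·0.8992 = +6.3948 (running +6.3948)
  i=2: 3.6404·3.5056 − 2.5131·2.4382 = +6.6346 (running +13.0294)
  i=3: 2.5131·2.9452 − -2.3859·3.5056 = +15.7658 (running +28.7952)
  i=4: -2.3859·1.9857 − -3.3359·2.9452 = +5.0871 (running +33.8824)
  i=5: -3.3359·-3.1248 − -3.0343·1.9857 = +16.4492 (running +50.3315)
  i=6: -3.0343·-4.4339 − 0.8257·-3.1248 = +16.0343 (running +66.3658)
  i=7: 0.8257·0.8992 − 3.9654·-4.4339 = +18.3249 (running +84.6906)
Area = |Σ|/2 = |84.6906|/2 = 42.3453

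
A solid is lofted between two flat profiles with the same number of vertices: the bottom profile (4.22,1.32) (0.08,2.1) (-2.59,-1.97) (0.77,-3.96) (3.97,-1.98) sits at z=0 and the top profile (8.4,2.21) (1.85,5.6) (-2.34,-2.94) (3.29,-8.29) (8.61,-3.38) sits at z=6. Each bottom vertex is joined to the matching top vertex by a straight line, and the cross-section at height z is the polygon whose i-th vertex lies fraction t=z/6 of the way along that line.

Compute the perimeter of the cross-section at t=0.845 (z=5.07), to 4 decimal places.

Perimeter at t=0.845: 34.7292

Cross-section at t=0.845: each vertex is (1-t)·p0[i] + t·p1[i].
  v1: (1-0.845)·(4.22,1.32) + 0.845·(8.4,2.21) = (7.7521,2.0720)
  v2: (1-0.845)·(0.08,2.1) + 0.845·(1.85,5.6) = (1.5756,5.0575)
  v3: (1-0.845)·(-2.59,-1.97) + 0.845·(-2.34,-2.94) = (-2.3787,-2.7896)
  v4: (1-0.845)·(0.77,-3.96) + 0.845·(3.29,-8.29) = (2.8994,-7.6188)
  v5: (1-0.845)·(3.97,-1.98) + 0.845·(8.61,-3.38) = (7.8908,-3.1630)
Perimeter = Σ |v_{i+1} − v_i|:
  edge 1→2: √(-6.1765² + 2.9854²) = 6.8601 (running 6.8601)
  edge 2→3: √(-3.9544² + -7.8471²) = 8.7872 (running 15.6473)
  edge 3→4: √(5.2782² + -4.8292²) = 7.1540 (running 22.8014)
  edge 4→5: √(4.9914² + 4.4558²) = 6.6909 (running 29.4923)
  edge 5→1: √(-0.1387² + 5.2350²) = 5.2369 (running 34.7292)
Perimeter = 34.7292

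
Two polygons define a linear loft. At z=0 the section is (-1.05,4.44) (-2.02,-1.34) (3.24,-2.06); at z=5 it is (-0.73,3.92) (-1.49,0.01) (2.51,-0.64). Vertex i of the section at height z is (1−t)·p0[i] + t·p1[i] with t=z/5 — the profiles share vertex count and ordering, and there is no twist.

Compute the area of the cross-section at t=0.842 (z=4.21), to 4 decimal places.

Area at t=0.842: 9.0917

Cross-section at t=0.842: each vertex is (1-t)·p0[i] + t·p1[i].
  v1: (1-0.842)·(-1.05,4.44) + 0.842·(-0.73,3.92) = (-0.7806,4.0022)
  v2: (1-0.842)·(-2.02,-1.34) + 0.842·(-1.49,0.01) = (-1.5737,-0.2033)
  v3: (1-0.842)·(3.24,-2.06) + 0.842·(2.51,-0.64) = (2.6253,-0.8644)
Shoelace sum Σ(x_i·y_{i+1} − x_{i+1}·y_i):
  i=1: -0.7806·-0.2033 − -1.5737·4.0022 = +6.4570 (running +6.4570)
  i=2: -1.5737·-0.8644 − 2.6253·-0.2033 = +1.8940 (running +8.3511)
  i=3: 2.6253·4.0022 − -0.7806·-0.8644 = +9.8323 (running +18.1834)
Area = |Σ|/2 = |18.1834|/2 = 9.0917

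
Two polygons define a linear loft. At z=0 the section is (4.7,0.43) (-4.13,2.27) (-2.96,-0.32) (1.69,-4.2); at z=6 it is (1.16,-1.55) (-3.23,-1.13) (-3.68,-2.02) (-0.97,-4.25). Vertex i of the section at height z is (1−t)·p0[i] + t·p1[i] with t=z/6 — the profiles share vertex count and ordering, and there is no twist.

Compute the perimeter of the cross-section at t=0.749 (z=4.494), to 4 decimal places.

Perimeter at t=0.749: 14.9833

Cross-section at t=0.749: each vertex is (1-t)·p0[i] + t·p1[i].
  v1: (1-0.749)·(4.7,0.43) + 0.749·(1.16,-1.55) = (2.0485,-1.0530)
  v2: (1-0.749)·(-4.13,2.27) + 0.749·(-3.23,-1.13) = (-3.4559,-0.2766)
  v3: (1-0.749)·(-2.96,-0.32) + 0.749·(-3.68,-2.02) = (-3.4993,-1.5933)
  v4: (1-0.749)·(1.69,-4.2) + 0.749·(-0.97,-4.25) = (-0.3023,-4.2374)
Perimeter = Σ |v_{i+1} − v_i|:
  edge 1→2: √(-5.5044² + 0.7764²) = 5.5589 (running 5.5589)
  edge 2→3: √(-0.0434² + -1.3167²) = 1.3174 (running 6.8763)
  edge 3→4: √(3.1969² + -2.6441²) = 4.1487 (running 11.0251)
  edge 4→1: √(2.3509² + 3.1844²) = 3.9582 (running 14.9833)
Perimeter = 14.9833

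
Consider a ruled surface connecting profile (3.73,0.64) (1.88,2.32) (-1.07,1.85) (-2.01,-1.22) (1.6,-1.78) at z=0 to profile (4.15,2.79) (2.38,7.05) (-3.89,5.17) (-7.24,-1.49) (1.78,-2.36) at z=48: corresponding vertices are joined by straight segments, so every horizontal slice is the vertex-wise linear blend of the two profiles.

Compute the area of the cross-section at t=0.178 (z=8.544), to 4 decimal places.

Area at t=0.178: 22.7039

Cross-section at t=0.178: each vertex is (1-t)·p0[i] + t·p1[i].
  v1: (1-0.178)·(3.73,0.64) + 0.178·(4.15,2.79) = (3.8048,1.0227)
  v2: (1-0.178)·(1.88,2.32) + 0.178·(2.38,7.05) = (1.9690,3.1619)
  v3: (1-0.178)·(-1.07,1.85) + 0.178·(-3.89,5.17) = (-1.5720,2.4410)
  v4: (1-0.178)·(-2.01,-1.22) + 0.178·(-7.24,-1.49) = (-2.9409,-1.2681)
  v5: (1-0.178)·(1.6,-1.78) + 0.178·(1.78,-2.36) = (1.6320,-1.8832)
Shoelace sum Σ(x_i·y_{i+1} − x_{i+1}·y_i):
  i=1: 3.8048·3.1619 − 1.9690·1.0227 = +10.0167 (running +10.0167)
  i=2: 1.9690·2.4410 − -1.5720·3.1619 = +9.7767 (running +19.7934)
  i=3: -1.5720·-1.2681 − -2.9409·2.4410 = +9.1721 (running +28.9655)
  i=4: -2.9409·-1.8832 − 1.6320·-1.2681 = +7.6080 (running +36.5735)
  i=5: 1.6320·1.0227 − 3.8048·-1.8832 = +8.8344 (running +45.4079)
Area = |Σ|/2 = |45.4079|/2 = 22.7039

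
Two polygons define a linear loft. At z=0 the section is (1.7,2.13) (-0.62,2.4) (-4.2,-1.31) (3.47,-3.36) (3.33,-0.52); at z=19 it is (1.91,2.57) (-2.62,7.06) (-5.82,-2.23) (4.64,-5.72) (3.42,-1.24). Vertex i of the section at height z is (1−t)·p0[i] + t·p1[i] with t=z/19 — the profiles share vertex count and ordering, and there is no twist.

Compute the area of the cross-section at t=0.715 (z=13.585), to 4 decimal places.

Cross-section at t=0.715: each vertex is (1-t)·p0[i] + t·p1[i].
  v1: (1-0.715)·(1.7,2.13) + 0.715·(1.91,2.57) = (1.8501,2.4446)
  v2: (1-0.715)·(-0.62,2.4) + 0.715·(-2.62,7.06) = (-2.0500,5.7319)
  v3: (1-0.715)·(-4.2,-1.31) + 0.715·(-5.82,-2.23) = (-5.3583,-1.9678)
  v4: (1-0.715)·(3.47,-3.36) + 0.715·(4.64,-5.72) = (4.3065,-5.0474)
  v5: (1-0.715)·(3.33,-0.52) + 0.715·(3.42,-1.24) = (3.3944,-1.0348)
Shoelace sum Σ(x_i·y_{i+1} − x_{i+1}·y_i):
  i=1: 1.8501·5.7319 − -2.0500·2.4446 = +15.6163 (running +15.6163)
  i=2: -2.0500·-1.9678 − -5.3583·5.7319 = +34.7472 (running +50.3635)
  i=3: -5.3583·-5.0474 − 4.3065·-1.9678 = +35.5199 (running +85.8834)
  i=4: 4.3065·-1.0348 − 3.3944·-5.0474 = +12.6762 (running +98.5597)
  i=5: 3.3944·2.4446 − 1.8501·-1.0348 = +10.2124 (running +108.7720)
Area = |Σ|/2 = |108.7720|/2 = 54.3860

Area at t=0.715: 54.3860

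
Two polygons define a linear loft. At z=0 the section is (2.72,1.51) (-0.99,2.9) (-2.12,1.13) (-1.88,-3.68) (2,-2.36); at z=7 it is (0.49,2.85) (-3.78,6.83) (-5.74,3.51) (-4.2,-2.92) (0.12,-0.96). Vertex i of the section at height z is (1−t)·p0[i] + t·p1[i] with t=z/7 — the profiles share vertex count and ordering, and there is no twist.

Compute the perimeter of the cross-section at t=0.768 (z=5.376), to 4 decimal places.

Perimeter at t=0.768: 23.4123

Cross-section at t=0.768: each vertex is (1-t)·p0[i] + t·p1[i].
  v1: (1-0.768)·(2.72,1.51) + 0.768·(0.49,2.85) = (1.0074,2.5391)
  v2: (1-0.768)·(-0.99,2.9) + 0.768·(-3.78,6.83) = (-3.1327,5.9182)
  v3: (1-0.768)·(-2.12,1.13) + 0.768·(-5.74,3.51) = (-4.9002,2.9578)
  v4: (1-0.768)·(-1.88,-3.68) + 0.768·(-4.2,-2.92) = (-3.6618,-3.0963)
  v5: (1-0.768)·(2,-2.36) + 0.768·(0.12,-0.96) = (0.5562,-1.2848)
Perimeter = Σ |v_{i+1} − v_i|:
  edge 1→2: √(-4.1401² + 3.3791²) = 5.3440 (running 5.3440)
  edge 2→3: √(-1.7674² + -2.9604²) = 3.4479 (running 8.7919)
  edge 3→4: √(1.2384² + -6.0542²) = 6.1795 (running 14.9714)
  edge 4→5: √(4.2179² + 1.8115²) = 4.5905 (running 19.5619)
  edge 5→1: √(0.4512² + 3.8239²) = 3.8504 (running 23.4123)
Perimeter = 23.4123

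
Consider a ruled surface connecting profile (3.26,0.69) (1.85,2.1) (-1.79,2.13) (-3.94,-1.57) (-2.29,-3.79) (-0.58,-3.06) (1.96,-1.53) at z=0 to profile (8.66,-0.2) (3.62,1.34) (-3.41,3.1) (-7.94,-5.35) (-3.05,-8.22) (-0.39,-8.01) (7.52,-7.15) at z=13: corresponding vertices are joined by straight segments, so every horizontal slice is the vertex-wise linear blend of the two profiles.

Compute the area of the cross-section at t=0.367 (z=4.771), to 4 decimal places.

Cross-section at t=0.367: each vertex is (1-t)·p0[i] + t·p1[i].
  v1: (1-0.367)·(3.26,0.69) + 0.367·(8.66,-0.2) = (5.2418,0.3634)
  v2: (1-0.367)·(1.85,2.1) + 0.367·(3.62,1.34) = (2.4996,1.8211)
  v3: (1-0.367)·(-1.79,2.13) + 0.367·(-3.41,3.1) = (-2.3845,2.4860)
  v4: (1-0.367)·(-3.94,-1.57) + 0.367·(-7.94,-5.35) = (-5.4080,-2.9573)
  v5: (1-0.367)·(-2.29,-3.79) + 0.367·(-3.05,-8.22) = (-2.5689,-5.4158)
  v6: (1-0.367)·(-0.58,-3.06) + 0.367·(-0.39,-8.01) = (-0.5103,-4.8766)
  v7: (1-0.367)·(1.96,-1.53) + 0.367·(7.52,-7.15) = (4.0005,-3.5925)
Shoelace sum Σ(x_i·y_{i+1} − x_{i+1}·y_i):
  i=1: 5.2418·1.8211 − 2.4996·0.3634 = +8.6375 (running +8.6375)
  i=2: 2.4996·2.4860 − -2.3845·1.8211 = +10.5564 (running +19.1939)
  i=3: -2.3845·-2.9573 − -5.4080·2.4860 = +20.4959 (running +39.6898)
  i=4: -5.4080·-5.4158 − -2.5689·-2.9573 = +21.6917 (running +61.3815)
  i=5: -2.5689·-4.8766 − -0.5103·-5.4158 = +9.7642 (running +71.1457)
  i=6: -0.5103·-3.5925 − 4.0005·-4.8766 = +21.3423 (running +92.4880)
  i=7: 4.0005·0.3634 − 5.2418·-3.5925 = +20.2850 (running +112.7731)
Area = |Σ|/2 = |112.7731|/2 = 56.3865

Area at t=0.367: 56.3865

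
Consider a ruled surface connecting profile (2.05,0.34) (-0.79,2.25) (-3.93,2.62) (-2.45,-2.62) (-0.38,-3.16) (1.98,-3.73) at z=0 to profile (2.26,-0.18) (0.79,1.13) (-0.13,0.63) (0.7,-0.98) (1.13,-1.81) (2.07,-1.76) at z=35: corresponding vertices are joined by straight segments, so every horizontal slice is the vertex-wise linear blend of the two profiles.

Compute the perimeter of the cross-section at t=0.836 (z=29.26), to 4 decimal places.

Cross-section at t=0.836: each vertex is (1-t)·p0[i] + t·p1[i].
  v1: (1-0.836)·(2.05,0.34) + 0.836·(2.26,-0.18) = (2.2256,-0.0947)
  v2: (1-0.836)·(-0.79,2.25) + 0.836·(0.79,1.13) = (0.5309,1.3137)
  v3: (1-0.836)·(-3.93,2.62) + 0.836·(-0.13,0.63) = (-0.7532,0.9564)
  v4: (1-0.836)·(-2.45,-2.62) + 0.836·(0.7,-0.98) = (0.1834,-1.2490)
  v5: (1-0.836)·(-0.38,-3.16) + 0.836·(1.13,-1.81) = (0.8824,-2.0314)
  v6: (1-0.836)·(1.98,-3.73) + 0.836·(2.07,-1.76) = (2.0552,-2.0831)
Perimeter = Σ |v_{i+1} − v_i|:
  edge 1→2: √(-1.6947² + 1.4084²) = 2.2035 (running 2.2035)
  edge 2→3: √(-1.2841² + -0.3573²) = 1.3329 (running 3.5364)
  edge 3→4: √(0.9366² + -2.2053²) = 2.3960 (running 5.9324)
  edge 4→5: √(0.6990² + -0.7824²) = 1.0492 (running 6.9815)
  edge 5→6: √(1.1729² + -0.0517²) = 1.1740 (running 8.1556)
  edge 6→1: √(0.1703² + 1.9884²) = 1.9956 (running 10.1512)
Perimeter = 10.1512

Perimeter at t=0.836: 10.1512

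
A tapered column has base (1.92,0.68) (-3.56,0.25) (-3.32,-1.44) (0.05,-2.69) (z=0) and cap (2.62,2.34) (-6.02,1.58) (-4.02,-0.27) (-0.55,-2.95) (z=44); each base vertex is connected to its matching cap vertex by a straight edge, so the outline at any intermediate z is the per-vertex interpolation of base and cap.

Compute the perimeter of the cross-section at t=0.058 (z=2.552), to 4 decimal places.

Perimeter at t=0.058: 15.0319

Cross-section at t=0.058: each vertex is (1-t)·p0[i] + t·p1[i].
  v1: (1-0.058)·(1.92,0.68) + 0.058·(2.62,2.34) = (1.9606,0.7763)
  v2: (1-0.058)·(-3.56,0.25) + 0.058·(-6.02,1.58) = (-3.7027,0.3271)
  v3: (1-0.058)·(-3.32,-1.44) + 0.058·(-4.02,-0.27) = (-3.3606,-1.3721)
  v4: (1-0.058)·(0.05,-2.69) + 0.058·(-0.55,-2.95) = (0.0152,-2.7051)
Perimeter = Σ |v_{i+1} − v_i|:
  edge 1→2: √(-5.6633² + -0.4491²) = 5.6811 (running 5.6811)
  edge 2→3: √(0.3421² + -1.6993²) = 1.7334 (running 7.4144)
  edge 3→4: √(3.3758² + -1.3329²) = 3.6294 (running 11.0439)
  edge 4→1: √(1.9454² + 3.4814²) = 3.9880 (running 15.0319)
Perimeter = 15.0319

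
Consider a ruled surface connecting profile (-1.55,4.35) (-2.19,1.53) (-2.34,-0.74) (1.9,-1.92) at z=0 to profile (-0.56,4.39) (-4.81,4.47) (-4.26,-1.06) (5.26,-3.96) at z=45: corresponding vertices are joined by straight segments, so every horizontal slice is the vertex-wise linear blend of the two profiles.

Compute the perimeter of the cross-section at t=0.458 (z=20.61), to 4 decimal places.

Cross-section at t=0.458: each vertex is (1-t)·p0[i] + t·p1[i].
  v1: (1-0.458)·(-1.55,4.35) + 0.458·(-0.56,4.39) = (-1.0966,4.3683)
  v2: (1-0.458)·(-2.19,1.53) + 0.458·(-4.81,4.47) = (-3.3900,2.8765)
  v3: (1-0.458)·(-2.34,-0.74) + 0.458·(-4.26,-1.06) = (-3.2194,-0.8866)
  v4: (1-0.458)·(1.9,-1.92) + 0.458·(5.26,-3.96) = (3.4389,-2.8543)
Perimeter = Σ |v_{i+1} − v_i|:
  edge 1→2: √(-2.2934² + -1.4918²) = 2.7359 (running 2.7359)
  edge 2→3: √(0.1706² + -3.7631²) = 3.7669 (running 6.5028)
  edge 3→4: √(6.6582² + -1.9678²) = 6.9429 (running 13.4458)
  edge 4→1: √(-4.5355² + 7.2226²) = 8.5286 (running 21.9744)
Perimeter = 21.9744

Perimeter at t=0.458: 21.9744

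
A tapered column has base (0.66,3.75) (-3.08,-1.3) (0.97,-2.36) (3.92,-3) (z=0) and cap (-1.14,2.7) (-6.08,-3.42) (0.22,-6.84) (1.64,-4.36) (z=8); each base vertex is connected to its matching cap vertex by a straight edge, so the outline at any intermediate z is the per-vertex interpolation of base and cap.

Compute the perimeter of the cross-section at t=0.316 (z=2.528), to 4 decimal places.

Cross-section at t=0.316: each vertex is (1-t)·p0[i] + t·p1[i].
  v1: (1-0.316)·(0.66,3.75) + 0.316·(-1.14,2.7) = (0.0912,3.4182)
  v2: (1-0.316)·(-3.08,-1.3) + 0.316·(-6.08,-3.42) = (-4.0280,-1.9699)
  v3: (1-0.316)·(0.97,-2.36) + 0.316·(0.22,-6.84) = (0.7330,-3.7757)
  v4: (1-0.316)·(3.92,-3) + 0.316·(1.64,-4.36) = (3.1995,-3.4298)
Perimeter = Σ |v_{i+1} − v_i|:
  edge 1→2: √(-4.1192² + -5.3881²) = 6.7823 (running 6.7823)
  edge 2→3: √(4.7610² + -1.8058²) = 5.0919 (running 11.8742)
  edge 3→4: √(2.4665² + 0.3459²) = 2.4907 (running 14.3649)
  edge 4→1: √(-3.1083² + 6.8480²) = 7.5204 (running 21.8853)
Perimeter = 21.8853

Perimeter at t=0.316: 21.8853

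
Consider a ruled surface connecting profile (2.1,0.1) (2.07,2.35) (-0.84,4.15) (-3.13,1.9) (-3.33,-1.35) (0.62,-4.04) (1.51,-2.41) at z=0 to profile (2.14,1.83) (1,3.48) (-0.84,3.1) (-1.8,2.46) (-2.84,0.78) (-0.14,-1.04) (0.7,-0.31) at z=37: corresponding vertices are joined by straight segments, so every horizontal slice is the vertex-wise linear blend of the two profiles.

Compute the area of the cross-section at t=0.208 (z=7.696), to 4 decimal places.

Area at t=0.208: 26.2757

Cross-section at t=0.208: each vertex is (1-t)·p0[i] + t·p1[i].
  v1: (1-0.208)·(2.1,0.1) + 0.208·(2.14,1.83) = (2.1083,0.4598)
  v2: (1-0.208)·(2.07,2.35) + 0.208·(1,3.48) = (1.8474,2.5850)
  v3: (1-0.208)·(-0.84,4.15) + 0.208·(-0.84,3.1) = (-0.8400,3.9316)
  v4: (1-0.208)·(-3.13,1.9) + 0.208·(-1.8,2.46) = (-2.8534,2.0165)
  v5: (1-0.208)·(-3.33,-1.35) + 0.208·(-2.84,0.78) = (-3.2281,-0.9070)
  v6: (1-0.208)·(0.62,-4.04) + 0.208·(-0.14,-1.04) = (0.4619,-3.4160)
  v7: (1-0.208)·(1.51,-2.41) + 0.208·(0.7,-0.31) = (1.3415,-1.9732)
Shoelace sum Σ(x_i·y_{i+1} − x_{i+1}·y_i):
  i=1: 2.1083·2.5850 − 1.8474·0.4598 = +4.6006 (running +4.6006)
  i=2: 1.8474·3.9316 − -0.8400·2.5850 = +9.4348 (running +14.0354)
  i=3: -0.8400·2.0165 − -2.8534·3.9316 = +9.5244 (running +23.5598)
  i=4: -2.8534·-0.9070 − -3.2281·2.0165 = +9.0972 (running +32.6571)
  i=5: -3.2281·-3.4160 − 0.4619·-0.9070 = +11.4461 (running +44.1031)
  i=6: 0.4619·-1.9732 − 1.3415·-3.4160 = +3.6712 (running +47.7743)
  i=7: 1.3415·0.4598 − 2.1083·-1.9732 = +4.7770 (running +52.5513)
Area = |Σ|/2 = |52.5513|/2 = 26.2757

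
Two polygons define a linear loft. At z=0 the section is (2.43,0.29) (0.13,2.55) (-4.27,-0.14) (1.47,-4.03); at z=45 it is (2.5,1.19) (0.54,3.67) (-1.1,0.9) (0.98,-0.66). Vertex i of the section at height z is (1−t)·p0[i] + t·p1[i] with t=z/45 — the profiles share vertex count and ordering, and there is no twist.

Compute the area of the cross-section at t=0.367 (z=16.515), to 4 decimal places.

Cross-section at t=0.367: each vertex is (1-t)·p0[i] + t·p1[i].
  v1: (1-0.367)·(2.43,0.29) + 0.367·(2.5,1.19) = (2.4557,0.6203)
  v2: (1-0.367)·(0.13,2.55) + 0.367·(0.54,3.67) = (0.2805,2.9610)
  v3: (1-0.367)·(-4.27,-0.14) + 0.367·(-1.1,0.9) = (-3.1066,0.2417)
  v4: (1-0.367)·(1.47,-4.03) + 0.367·(0.98,-0.66) = (1.2902,-2.7932)
Shoelace sum Σ(x_i·y_{i+1} − x_{i+1}·y_i):
  i=1: 2.4557·2.9610 − 0.2805·0.6203 = +7.0974 (running +7.0974)
  i=2: 0.2805·0.2417 − -3.1066·2.9610 = +9.2666 (running +16.3640)
  i=3: -3.1066·-2.7932 − 1.2902·0.2417 = +8.3656 (running +24.7296)
  i=4: 1.2902·0.6203 − 2.4557·-2.7932 = +7.6596 (running +32.3892)
Area = |Σ|/2 = |32.3892|/2 = 16.1946

Area at t=0.367: 16.1946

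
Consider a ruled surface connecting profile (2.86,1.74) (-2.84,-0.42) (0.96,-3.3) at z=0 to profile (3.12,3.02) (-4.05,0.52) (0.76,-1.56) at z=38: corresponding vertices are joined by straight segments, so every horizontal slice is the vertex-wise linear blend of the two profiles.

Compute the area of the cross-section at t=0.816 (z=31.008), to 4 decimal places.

Cross-section at t=0.816: each vertex is (1-t)·p0[i] + t·p1[i].
  v1: (1-0.816)·(2.86,1.74) + 0.816·(3.12,3.02) = (3.0722,2.7845)
  v2: (1-0.816)·(-2.84,-0.42) + 0.816·(-4.05,0.52) = (-3.8274,0.3470)
  v3: (1-0.816)·(0.96,-3.3) + 0.816·(0.76,-1.56) = (0.7968,-1.8802)
Shoelace sum Σ(x_i·y_{i+1} − x_{i+1}·y_i):
  i=1: 3.0722·0.3470 − -3.8274·2.7845 = +11.7234 (running +11.7234)
  i=2: -3.8274·-1.8802 − 0.7968·0.3470 = +6.9195 (running +18.6429)
  i=3: 0.7968·2.7845 − 3.0722·-1.8802 = +7.9948 (running +26.6377)
Area = |Σ|/2 = |26.6377|/2 = 13.3189

Area at t=0.816: 13.3189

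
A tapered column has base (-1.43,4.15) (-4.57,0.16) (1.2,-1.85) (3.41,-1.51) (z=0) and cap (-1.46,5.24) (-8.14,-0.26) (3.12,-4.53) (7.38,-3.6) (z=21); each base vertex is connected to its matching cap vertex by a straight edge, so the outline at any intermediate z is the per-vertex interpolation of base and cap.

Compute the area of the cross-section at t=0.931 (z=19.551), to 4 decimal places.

Cross-section at t=0.931: each vertex is (1-t)·p0[i] + t·p1[i].
  v1: (1-0.931)·(-1.43,4.15) + 0.931·(-1.46,5.24) = (-1.4579,5.1648)
  v2: (1-0.931)·(-4.57,0.16) + 0.931·(-8.14,-0.26) = (-7.8937,-0.2310)
  v3: (1-0.931)·(1.2,-1.85) + 0.931·(3.12,-4.53) = (2.9875,-4.3451)
  v4: (1-0.931)·(3.41,-1.51) + 0.931·(7.38,-3.6) = (7.1061,-3.4558)
Shoelace sum Σ(x_i·y_{i+1} − x_{i+1}·y_i):
  i=1: -1.4579·-0.2310 − -7.8937·5.1648 = +41.1060 (running +41.1060)
  i=2: -7.8937·-4.3451 − 2.9875·-0.2310 = +34.9888 (running +76.0948)
  i=3: 2.9875·-3.4558 − 7.1061·-4.3451 = +20.5522 (running +96.6470)
  i=4: 7.1061·5.1648 − -1.4579·-3.4558 = +31.6631 (running +128.3100)
Area = |Σ|/2 = |128.3100|/2 = 64.1550

Area at t=0.931: 64.1550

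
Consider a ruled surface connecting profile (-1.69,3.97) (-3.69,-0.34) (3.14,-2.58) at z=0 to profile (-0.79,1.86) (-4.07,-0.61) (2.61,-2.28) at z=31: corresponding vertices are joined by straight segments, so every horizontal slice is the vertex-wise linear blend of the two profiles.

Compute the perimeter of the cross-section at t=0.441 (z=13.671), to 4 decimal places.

Perimeter at t=0.441: 18.2976

Cross-section at t=0.441: each vertex is (1-t)·p0[i] + t·p1[i].
  v1: (1-0.441)·(-1.69,3.97) + 0.441·(-0.79,1.86) = (-1.2931,3.0395)
  v2: (1-0.441)·(-3.69,-0.34) + 0.441·(-4.07,-0.61) = (-3.8576,-0.4591)
  v3: (1-0.441)·(3.14,-2.58) + 0.441·(2.61,-2.28) = (2.9063,-2.4477)
Perimeter = Σ |v_{i+1} − v_i|:
  edge 1→2: √(-2.5645² + -3.4986²) = 4.3378 (running 4.3378)
  edge 2→3: √(6.7638² + -1.9886²) = 7.0501 (running 11.3879)
  edge 3→1: √(-4.1994² + 5.4872²) = 6.9097 (running 18.2976)
Perimeter = 18.2976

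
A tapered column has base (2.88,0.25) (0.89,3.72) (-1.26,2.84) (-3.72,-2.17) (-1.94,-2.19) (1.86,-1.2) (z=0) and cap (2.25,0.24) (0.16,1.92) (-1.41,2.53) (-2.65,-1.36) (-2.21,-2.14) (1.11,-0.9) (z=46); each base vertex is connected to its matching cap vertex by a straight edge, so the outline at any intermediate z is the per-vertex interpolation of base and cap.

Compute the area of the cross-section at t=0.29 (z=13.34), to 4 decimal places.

Area at t=0.29: 19.5658

Cross-section at t=0.29: each vertex is (1-t)·p0[i] + t·p1[i].
  v1: (1-0.29)·(2.88,0.25) + 0.29·(2.25,0.24) = (2.6973,0.2471)
  v2: (1-0.29)·(0.89,3.72) + 0.29·(0.16,1.92) = (0.6783,3.1980)
  v3: (1-0.29)·(-1.26,2.84) + 0.29·(-1.41,2.53) = (-1.3035,2.7501)
  v4: (1-0.29)·(-3.72,-2.17) + 0.29·(-2.65,-1.36) = (-3.4097,-1.9351)
  v5: (1-0.29)·(-1.94,-2.19) + 0.29·(-2.21,-2.14) = (-2.0183,-2.1755)
  v6: (1-0.29)·(1.86,-1.2) + 0.29·(1.11,-0.9) = (1.6425,-1.1130)
Shoelace sum Σ(x_i·y_{i+1} − x_{i+1}·y_i):
  i=1: 2.6973·3.1980 − 0.6783·0.2471 = +8.4584 (running +8.4584)
  i=2: 0.6783·2.7501 − -1.3035·3.1980 = +6.0340 (running +14.4923)
  i=3: -1.3035·-1.9351 − -3.4097·2.7501 = +11.8994 (running +26.3918)
  i=4: -3.4097·-2.1755 − -2.0183·-1.9351 = +3.5122 (running +29.9040)
  i=5: -2.0183·-1.1130 − 1.6425·-2.1755 = +5.8196 (running +35.7236)
  i=6: 1.6425·0.2471 − 2.6973·-1.1130 = +3.4080 (running +39.1315)
Area = |Σ|/2 = |39.1315|/2 = 19.5658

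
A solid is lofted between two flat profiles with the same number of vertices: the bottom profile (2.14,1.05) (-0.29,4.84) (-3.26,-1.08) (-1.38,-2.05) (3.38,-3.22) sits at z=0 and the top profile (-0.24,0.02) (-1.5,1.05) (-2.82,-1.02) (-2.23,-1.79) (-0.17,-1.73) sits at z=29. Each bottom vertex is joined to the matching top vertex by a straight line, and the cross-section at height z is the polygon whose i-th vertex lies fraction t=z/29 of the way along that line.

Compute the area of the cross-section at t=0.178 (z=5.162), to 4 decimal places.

Area at t=0.178: 21.8013

Cross-section at t=0.178: each vertex is (1-t)·p0[i] + t·p1[i].
  v1: (1-0.178)·(2.14,1.05) + 0.178·(-0.24,0.02) = (1.7164,0.8667)
  v2: (1-0.178)·(-0.29,4.84) + 0.178·(-1.5,1.05) = (-0.5054,4.1654)
  v3: (1-0.178)·(-3.26,-1.08) + 0.178·(-2.82,-1.02) = (-3.1817,-1.0693)
  v4: (1-0.178)·(-1.38,-2.05) + 0.178·(-2.23,-1.79) = (-1.5313,-2.0037)
  v5: (1-0.178)·(3.38,-3.22) + 0.178·(-0.17,-1.73) = (2.7481,-2.9548)
Shoelace sum Σ(x_i·y_{i+1} − x_{i+1}·y_i):
  i=1: 1.7164·4.1654 − -0.5054·0.8667 = +7.5873 (running +7.5873)
  i=2: -0.5054·-1.0693 − -3.1817·4.1654 = +13.7933 (running +21.3806)
  i=3: -3.1817·-2.0037 − -1.5313·-1.0693 = +4.7377 (running +26.1183)
  i=4: -1.5313·-2.9548 − 2.7481·-2.0037 = +10.0311 (running +36.1494)
  i=5: 2.7481·0.8667 − 1.7164·-2.9548 = +7.4531 (running +43.6026)
Area = |Σ|/2 = |43.6026|/2 = 21.8013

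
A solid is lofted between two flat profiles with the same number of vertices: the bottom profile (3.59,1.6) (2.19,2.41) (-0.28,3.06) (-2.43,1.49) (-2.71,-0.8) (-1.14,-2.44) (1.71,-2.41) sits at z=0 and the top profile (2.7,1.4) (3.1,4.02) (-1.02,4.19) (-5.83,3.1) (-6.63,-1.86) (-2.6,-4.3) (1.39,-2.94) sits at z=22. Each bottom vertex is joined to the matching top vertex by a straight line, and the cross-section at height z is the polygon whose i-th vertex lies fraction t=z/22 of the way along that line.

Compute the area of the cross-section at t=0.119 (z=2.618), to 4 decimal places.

Area at t=0.119: 28.1655

Cross-section at t=0.119: each vertex is (1-t)·p0[i] + t·p1[i].
  v1: (1-0.119)·(3.59,1.6) + 0.119·(2.7,1.4) = (3.4841,1.5762)
  v2: (1-0.119)·(2.19,2.41) + 0.119·(3.1,4.02) = (2.2983,2.6016)
  v3: (1-0.119)·(-0.28,3.06) + 0.119·(-1.02,4.19) = (-0.3681,3.1945)
  v4: (1-0.119)·(-2.43,1.49) + 0.119·(-5.83,3.1) = (-2.8346,1.6816)
  v5: (1-0.119)·(-2.71,-0.8) + 0.119·(-6.63,-1.86) = (-3.1765,-0.9261)
  v6: (1-0.119)·(-1.14,-2.44) + 0.119·(-2.6,-4.3) = (-1.3137,-2.6613)
  v7: (1-0.119)·(1.71,-2.41) + 0.119·(1.39,-2.94) = (1.6719,-2.4731)
Shoelace sum Σ(x_i·y_{i+1} − x_{i+1}·y_i):
  i=1: 3.4841·2.6016 − 2.2983·1.5762 = +5.4416 (running +5.4416)
  i=2: 2.2983·3.1945 − -0.3681·2.6016 = +8.2994 (running +13.7410)
  i=3: -0.3681·1.6816 − -2.8346·3.1945 = +8.4361 (running +22.1771)
  i=4: -2.8346·-0.9261 − -3.1765·1.6816 = +7.9668 (running +30.1439)
  i=5: -3.1765·-2.6613 − -1.3137·-0.9261 = +7.2370 (running +37.3808)
  i=6: -1.3137·-2.4731 − 1.6719·-2.6613 = +7.6985 (running +45.0794)
  i=7: 1.6719·1.5762 − 3.4841·-2.4731 = +11.2517 (running +56.3310)
Area = |Σ|/2 = |56.3310|/2 = 28.1655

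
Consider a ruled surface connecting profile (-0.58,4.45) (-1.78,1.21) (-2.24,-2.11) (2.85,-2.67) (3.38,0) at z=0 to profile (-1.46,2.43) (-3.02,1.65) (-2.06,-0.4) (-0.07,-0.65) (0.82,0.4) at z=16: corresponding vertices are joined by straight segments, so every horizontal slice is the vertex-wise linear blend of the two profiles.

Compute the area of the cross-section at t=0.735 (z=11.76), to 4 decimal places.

Area at t=0.735: 10.7567

Cross-section at t=0.735: each vertex is (1-t)·p0[i] + t·p1[i].
  v1: (1-0.735)·(-0.58,4.45) + 0.735·(-1.46,2.43) = (-1.2268,2.9653)
  v2: (1-0.735)·(-1.78,1.21) + 0.735·(-3.02,1.65) = (-2.6914,1.5334)
  v3: (1-0.735)·(-2.24,-2.11) + 0.735·(-2.06,-0.4) = (-2.1077,-0.8532)
  v4: (1-0.735)·(2.85,-2.67) + 0.735·(-0.07,-0.65) = (0.7038,-1.1853)
  v5: (1-0.735)·(3.38,0) + 0.735·(0.82,0.4) = (1.4984,0.2940)
Shoelace sum Σ(x_i·y_{i+1} − x_{i+1}·y_i):
  i=1: -1.2268·1.5334 − -2.6914·2.9653 = +6.0996 (running +6.0996)
  i=2: -2.6914·-0.8532 − -2.1077·1.5334 = +5.5281 (running +11.6277)
  i=3: -2.1077·-1.1853 − 0.7038·-0.8532 = +3.0987 (running +14.7265)
  i=4: 0.7038·0.2940 − 1.4984·-1.1853 = +1.9830 (running +16.7094)
  i=5: 1.4984·2.9653 − -1.2268·0.2940 = +4.8039 (running +21.5133)
Area = |Σ|/2 = |21.5133|/2 = 10.7567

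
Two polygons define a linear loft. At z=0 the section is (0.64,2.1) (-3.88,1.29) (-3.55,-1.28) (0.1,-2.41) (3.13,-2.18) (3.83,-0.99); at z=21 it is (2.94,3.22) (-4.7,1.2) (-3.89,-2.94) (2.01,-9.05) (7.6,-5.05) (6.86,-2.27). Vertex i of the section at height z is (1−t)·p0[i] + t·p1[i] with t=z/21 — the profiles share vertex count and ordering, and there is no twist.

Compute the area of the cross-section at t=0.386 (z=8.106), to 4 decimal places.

Area at t=0.386: 45.3473

Cross-section at t=0.386: each vertex is (1-t)·p0[i] + t·p1[i].
  v1: (1-0.386)·(0.64,2.1) + 0.386·(2.94,3.22) = (1.5278,2.5323)
  v2: (1-0.386)·(-3.88,1.29) + 0.386·(-4.7,1.2) = (-4.1965,1.2553)
  v3: (1-0.386)·(-3.55,-1.28) + 0.386·(-3.89,-2.94) = (-3.6812,-1.9208)
  v4: (1-0.386)·(0.1,-2.41) + 0.386·(2.01,-9.05) = (0.8373,-4.9730)
  v5: (1-0.386)·(3.13,-2.18) + 0.386·(7.6,-5.05) = (4.8554,-3.2878)
  v6: (1-0.386)·(3.83,-0.99) + 0.386·(6.86,-2.27) = (4.9996,-1.4841)
Shoelace sum Σ(x_i·y_{i+1} − x_{i+1}·y_i):
  i=1: 1.5278·1.2553 − -4.1965·2.5323 = +12.5447 (running +12.5447)
  i=2: -4.1965·-1.9208 − -3.6812·1.2553 = +12.6814 (running +25.2261)
  i=3: -3.6812·-4.9730 − 0.8373·-1.9208 = +19.9151 (running +45.1413)
  i=4: 0.8373·-3.2878 − 4.8554·-4.9730 = +21.3934 (running +66.5347)
  i=5: 4.8554·-1.4841 − 4.9996·-3.2878 = +9.2319 (running +75.7666)
  i=6: 4.9996·2.5323 − 1.5278·-1.4841 = +14.9279 (running +90.6945)
Area = |Σ|/2 = |90.6945|/2 = 45.3473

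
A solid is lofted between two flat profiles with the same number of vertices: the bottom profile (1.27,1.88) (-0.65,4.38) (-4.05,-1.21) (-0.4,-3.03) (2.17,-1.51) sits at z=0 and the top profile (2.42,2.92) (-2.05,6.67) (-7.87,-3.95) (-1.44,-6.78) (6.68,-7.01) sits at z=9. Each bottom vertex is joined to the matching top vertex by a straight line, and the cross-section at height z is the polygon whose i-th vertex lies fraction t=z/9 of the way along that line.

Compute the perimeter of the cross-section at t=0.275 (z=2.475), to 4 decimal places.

Perimeter at t=0.275: 26.5526

Cross-section at t=0.275: each vertex is (1-t)·p0[i] + t·p1[i].
  v1: (1-0.275)·(1.27,1.88) + 0.275·(2.42,2.92) = (1.5862,2.1660)
  v2: (1-0.275)·(-0.65,4.38) + 0.275·(-2.05,6.67) = (-1.0350,5.0098)
  v3: (1-0.275)·(-4.05,-1.21) + 0.275·(-7.87,-3.95) = (-5.1005,-1.9635)
  v4: (1-0.275)·(-0.4,-3.03) + 0.275·(-1.44,-6.78) = (-0.6860,-4.0613)
  v5: (1-0.275)·(2.17,-1.51) + 0.275·(6.68,-7.01) = (3.4102,-3.0225)
Perimeter = Σ |v_{i+1} − v_i|:
  edge 1→2: √(-2.6212² + 2.8438²) = 3.8675 (running 3.8675)
  edge 2→3: √(-4.0655² + -6.9733²) = 8.0718 (running 11.9394)
  edge 3→4: √(4.4145² + -2.0978²) = 4.8876 (running 16.8269)
  edge 4→5: √(4.0962² + 1.0388²) = 4.2259 (running 21.0529)
  edge 5→1: √(-1.8240² + 5.1885²) = 5.4998 (running 26.5526)
Perimeter = 26.5526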